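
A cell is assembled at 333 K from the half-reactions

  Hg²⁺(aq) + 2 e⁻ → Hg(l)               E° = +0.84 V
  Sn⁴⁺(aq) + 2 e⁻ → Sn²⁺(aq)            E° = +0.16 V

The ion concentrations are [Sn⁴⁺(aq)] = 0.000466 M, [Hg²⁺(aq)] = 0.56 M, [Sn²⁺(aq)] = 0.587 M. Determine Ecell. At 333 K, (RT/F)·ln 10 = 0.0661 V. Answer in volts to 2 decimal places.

+0.77 V

The Hg²⁺/Hg couple has the more positive E°, so it is the cathode; Sn⁴⁺/Sn²⁺ is the anode.
The standard potential is +0.84 − (+0.16) = +0.68 V and the balanced reaction transfers n = 2 electrons.
Balancing gives Hg²⁺(aq) + Sn²⁺(aq) → Hg(l) + Sn⁴⁺(aq); hence Q = [Sn⁴⁺(aq)] / ([Hg²⁺(aq)]·[Sn²⁺(aq)]) = 0.00142 (log Q = −2.848).
Applying E = E° − (RT ln10/nF)·log Q gives +0.68 − (0.0661/2)(−2.848) = +0.77 V.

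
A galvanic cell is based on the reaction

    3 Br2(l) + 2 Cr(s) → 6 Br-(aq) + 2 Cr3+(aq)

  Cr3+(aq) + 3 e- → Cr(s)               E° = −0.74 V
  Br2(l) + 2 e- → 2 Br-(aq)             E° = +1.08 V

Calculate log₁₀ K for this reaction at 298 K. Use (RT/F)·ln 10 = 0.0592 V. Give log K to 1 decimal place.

log K = 184.5

The Br₂/Br⁻ couple is reduced (cathode); E°cell = +1.08 − (−0.74) = +1.82 V with n = 6.
At equilibrium E = 0, so log K = nE°cell / 0.0592 = (6)(+1.82) / 0.0592 = 184.5.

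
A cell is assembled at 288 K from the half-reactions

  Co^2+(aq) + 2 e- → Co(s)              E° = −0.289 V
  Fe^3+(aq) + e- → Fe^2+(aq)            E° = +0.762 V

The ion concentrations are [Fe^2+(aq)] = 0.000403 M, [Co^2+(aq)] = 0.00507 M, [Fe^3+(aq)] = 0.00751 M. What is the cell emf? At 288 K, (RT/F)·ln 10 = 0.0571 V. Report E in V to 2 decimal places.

Since E°(Fe³⁺/Fe²⁺) > E°(Co²⁺/Co), Fe³⁺/Fe²⁺ serves as the cathode.
E°cell = +0.762 − (−0.289) = +1.051 V, with n = 2 electrons transferred.
Balancing gives 2 Fe^3+(aq) + Co(s) → 2 Fe^2+(aq) + Co^2+(aq); hence Q = ([Fe^2+(aq)]^2·[Co^2+(aq)]) / [Fe^3+(aq)]^2 = 1.46×10^−5 (log Q = −4.836).
By the Nernst equation, E = +1.051 − (0.0571/2)·(−4.836) = +1.19 V.

+1.19 V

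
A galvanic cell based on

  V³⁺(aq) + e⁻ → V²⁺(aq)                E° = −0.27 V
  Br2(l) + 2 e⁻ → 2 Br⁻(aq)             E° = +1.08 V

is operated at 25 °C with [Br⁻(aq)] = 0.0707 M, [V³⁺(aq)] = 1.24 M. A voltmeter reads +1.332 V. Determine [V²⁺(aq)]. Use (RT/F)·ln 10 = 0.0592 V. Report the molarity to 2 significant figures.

0.044 M

The Br₂/Br⁻ couple has the larger reduction potential, so it is the cathode: E°cell = +1.08 − (−0.27) = +1.35 V and n = 2.
Since E = E° − (0.0592/n)·log Q, log Q = n(E° − E)/0.0592 = 0.608.
Balancing electrons gives Br2(l) + 2 V²⁺(aq) → 2 Br⁻(aq) + 2 V³⁺(aq); thus Q = ([Br⁻(aq)]^2·[V³⁺(aq)]^2) / [V²⁺(aq)]^2.
Substituting the known concentrations and solving, log [V²⁺(aq)] = −1.361 and [V²⁺(aq)] = 0.044 M.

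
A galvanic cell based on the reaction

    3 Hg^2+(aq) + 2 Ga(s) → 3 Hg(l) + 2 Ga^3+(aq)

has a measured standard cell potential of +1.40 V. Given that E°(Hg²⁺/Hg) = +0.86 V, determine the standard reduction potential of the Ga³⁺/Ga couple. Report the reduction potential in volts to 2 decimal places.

In the reaction as written the Hg²⁺/Hg couple is reduced (cathode) and Ga³⁺/Ga is oxidized (anode), so E°cell = E°(Hg²⁺/Hg) − E°(Ga³⁺/Ga).
E°(Ga³⁺/Ga) = E°(cathode) − E°cell = +0.86 − (+1.40) = −0.54 V.

−0.54 V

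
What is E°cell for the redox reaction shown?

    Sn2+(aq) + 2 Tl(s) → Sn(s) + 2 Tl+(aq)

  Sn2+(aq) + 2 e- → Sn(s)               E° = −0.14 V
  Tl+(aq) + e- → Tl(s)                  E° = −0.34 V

In the reaction as written, Sn2+(aq) is reduced (cathode) and Tl+(aq) is produced by oxidation at the anode.
E°cell = E°(cathode) − E°(anode) = −0.14 − (−0.34) = +0.20 V.

+0.20 V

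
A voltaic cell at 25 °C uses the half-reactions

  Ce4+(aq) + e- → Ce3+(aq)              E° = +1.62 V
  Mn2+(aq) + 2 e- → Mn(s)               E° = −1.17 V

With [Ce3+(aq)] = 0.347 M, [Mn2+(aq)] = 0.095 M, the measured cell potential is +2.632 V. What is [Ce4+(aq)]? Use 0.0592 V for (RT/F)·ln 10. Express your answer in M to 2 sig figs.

0.00023 M

Ce⁴⁺/Ce³⁺ is the cathode (higher E°); E°cell = +1.62 − (−1.17) = +2.79 V with n = 2.
From the Nernst equation, log Q = n(E° − E)/0.0592 = 2·(+2.79 − (+2.632))/0.0592 = 5.338.
Balancing electrons gives 2 Ce4+(aq) + Mn(s) → 2 Ce3+(aq) + Mn2+(aq); thus Q = ([Ce3+(aq)]^2·[Mn2+(aq)]) / [Ce4+(aq)]^2.
Substituting the known concentrations and solving, log [Ce4+(aq)] = −3.640 and [Ce4+(aq)] = 0.00023 M.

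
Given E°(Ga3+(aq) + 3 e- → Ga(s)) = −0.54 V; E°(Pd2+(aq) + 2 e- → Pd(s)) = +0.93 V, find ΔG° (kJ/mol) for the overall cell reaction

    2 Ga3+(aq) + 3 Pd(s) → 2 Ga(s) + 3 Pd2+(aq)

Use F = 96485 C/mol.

+851 kJ/mol

In the reaction as written Ga3+(aq) is reduced, so the Ga³⁺/Ga couple is the cathode and Pd²⁺/Pd is the anode.
E°cell = −0.54 − (+0.93) = −1.47 V; balancing electrons gives n = 6.
ΔG° = −nFE°cell = −(6)(96485)(−1.47) J/mol = +851 kJ/mol.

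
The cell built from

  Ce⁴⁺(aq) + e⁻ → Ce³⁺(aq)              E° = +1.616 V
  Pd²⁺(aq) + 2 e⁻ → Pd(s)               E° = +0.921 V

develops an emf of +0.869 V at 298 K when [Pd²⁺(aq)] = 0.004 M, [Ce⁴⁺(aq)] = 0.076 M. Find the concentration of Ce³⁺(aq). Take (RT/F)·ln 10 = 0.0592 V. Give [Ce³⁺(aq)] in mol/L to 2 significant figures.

0.0014 M

The Ce⁴⁺/Ce³⁺ couple has the larger reduction potential, so it is the cathode: E°cell = +1.616 − (+0.921) = +0.695 V and n = 2.
From the Nernst equation, log Q = n(E° − E)/0.0592 = 2·(+0.695 − (+0.869))/0.0592 = −5.878.
Balancing electrons gives 2 Ce⁴⁺(aq) + Pd(s) → 2 Ce³⁺(aq) + Pd²⁺(aq); thus Q = ([Ce³⁺(aq)]^2·[Pd²⁺(aq)]) / [Ce⁴⁺(aq)]^2.
Solving for the unknown gives log [Ce³⁺(aq)] = −2.859, so [Ce³⁺(aq)] ≈ 0.0014 M.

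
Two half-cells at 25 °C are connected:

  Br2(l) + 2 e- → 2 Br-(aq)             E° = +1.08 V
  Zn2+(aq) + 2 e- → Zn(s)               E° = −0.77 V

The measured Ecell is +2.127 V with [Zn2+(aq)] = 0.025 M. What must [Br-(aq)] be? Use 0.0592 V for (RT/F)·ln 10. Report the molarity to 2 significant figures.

0.00013 M

With Br₂/Br⁻ at the cathode and Zn²⁺/Zn at the anode, E°cell = +1.08 − (−0.77) = +1.85 V (n = 2).
From the Nernst equation, log Q = n(E° − E)/0.0592 = 2·(+1.85 − (+2.127))/0.0592 = −9.358.
Balancing electrons gives Br2(l) + Zn(s) → 2 Br-(aq) + Zn2+(aq); thus Q = [Br-(aq)]^2·[Zn2+(aq)].
Solving for the unknown gives log [Br-(aq)] = −3.878, so [Br-(aq)] ≈ 0.00013 M.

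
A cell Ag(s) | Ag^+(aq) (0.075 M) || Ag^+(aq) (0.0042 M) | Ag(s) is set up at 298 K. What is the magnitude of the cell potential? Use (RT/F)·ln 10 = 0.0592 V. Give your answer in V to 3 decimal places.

For a concentration cell E°cell = 0, since both electrodes use the same couple.
The compartment with the higher Ag^+(aq) concentration (0.075 M) acts as the cathode; ions are reduced there and produced at the dilute (0.0042 M) anode.
With n = 1, Ecell = −(0.0592/1)·log([dilute]/[conc]) = −(0.0592/1)·log(0.0042/0.075) = +0.074 V.

0.074 V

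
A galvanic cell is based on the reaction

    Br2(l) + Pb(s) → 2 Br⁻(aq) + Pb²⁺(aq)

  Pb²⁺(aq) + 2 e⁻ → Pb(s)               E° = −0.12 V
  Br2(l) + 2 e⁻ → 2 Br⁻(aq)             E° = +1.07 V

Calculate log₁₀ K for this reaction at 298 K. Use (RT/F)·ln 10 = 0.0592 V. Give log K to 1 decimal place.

The Br₂/Br⁻ couple is reduced (cathode); E°cell = +1.07 − (−0.12) = +1.19 V with n = 2.
At equilibrium E = 0, so log K = nE°cell / 0.0592 = (2)(+1.19) / 0.0592 = 40.2.

log K = 40.2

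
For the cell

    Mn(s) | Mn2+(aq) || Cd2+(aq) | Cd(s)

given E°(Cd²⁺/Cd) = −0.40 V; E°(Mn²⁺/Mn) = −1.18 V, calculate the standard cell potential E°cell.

+0.78 V

By convention the left-hand electrode in cell notation is the anode (oxidation) and the right-hand electrode is the cathode (reduction).
E°cell = E°(right) − E°(left) = −0.40 − (−1.18) = +0.78 V.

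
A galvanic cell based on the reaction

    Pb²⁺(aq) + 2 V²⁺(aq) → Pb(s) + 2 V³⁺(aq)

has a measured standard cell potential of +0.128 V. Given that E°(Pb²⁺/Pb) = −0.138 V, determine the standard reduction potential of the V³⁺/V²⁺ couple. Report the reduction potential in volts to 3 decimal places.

−0.266 V

In the reaction as written the Pb²⁺/Pb couple is reduced (cathode) and V³⁺/V²⁺ is oxidized (anode), so E°cell = E°(Pb²⁺/Pb) − E°(V³⁺/V²⁺).
E°(V³⁺/V²⁺) = E°(cathode) − E°cell = −0.138 − (+0.128) = −0.266 V.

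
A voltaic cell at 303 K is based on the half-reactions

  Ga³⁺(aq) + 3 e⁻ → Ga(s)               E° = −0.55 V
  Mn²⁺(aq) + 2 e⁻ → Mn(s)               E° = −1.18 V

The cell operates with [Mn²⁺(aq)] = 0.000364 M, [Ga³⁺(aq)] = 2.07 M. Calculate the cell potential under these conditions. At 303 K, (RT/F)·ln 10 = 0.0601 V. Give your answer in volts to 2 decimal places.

+0.74 V

Since E°(Ga³⁺/Ga) > E°(Mn²⁺/Mn), Ga³⁺/Ga serves as the cathode.
E°cell = −0.55 − (−1.18) = +0.63 V, with n = 6 electrons transferred.
Balancing gives 2 Ga³⁺(aq) + 3 Mn(s) → 2 Ga(s) + 3 Mn²⁺(aq); hence Q = [Mn²⁺(aq)]^3 / [Ga³⁺(aq)]^2 = 1.13×10^−11 (log Q = −10.949).
E = E° − (0.0601/n)·log Q = +0.63 − (0.0601/6)(−10.949) = +0.74 V.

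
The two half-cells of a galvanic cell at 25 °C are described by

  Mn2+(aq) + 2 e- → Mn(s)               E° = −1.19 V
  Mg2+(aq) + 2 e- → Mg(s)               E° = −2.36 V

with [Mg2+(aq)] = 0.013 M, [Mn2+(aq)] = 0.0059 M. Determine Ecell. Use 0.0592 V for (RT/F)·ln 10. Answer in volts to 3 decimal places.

Mn²⁺/Mn is reduced (cathode, E° = −1.19 V) and Mg²⁺/Mg is oxidized (anode).
The standard potential is −1.19 − (−2.36) = +1.17 V and the balanced reaction transfers n = 2 electrons.
Balancing gives Mn2+(aq) + Mg(s) → Mn(s) + Mg2+(aq); hence Q = [Mg2+(aq)] / [Mn2+(aq)] = 2.2 (log Q = 0.343).
By the Nernst equation, E = +1.17 − (0.0592/2)·(0.343) = +1.160 V.

+1.160 V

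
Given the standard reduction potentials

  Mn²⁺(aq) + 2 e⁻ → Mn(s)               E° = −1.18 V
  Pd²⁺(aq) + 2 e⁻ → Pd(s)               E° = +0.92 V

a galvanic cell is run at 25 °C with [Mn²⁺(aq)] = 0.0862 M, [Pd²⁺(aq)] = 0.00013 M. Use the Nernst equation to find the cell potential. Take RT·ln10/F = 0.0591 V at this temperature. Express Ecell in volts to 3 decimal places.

+2.017 V

Since E°(Pd²⁺/Pd) > E°(Mn²⁺/Mn), Pd²⁺/Pd serves as the cathode.
E°cell = +0.92 − (−1.18) = +2.10 V, with n = 2 electrons transferred.
Balancing gives Pd²⁺(aq) + Mn(s) → Pd(s) + Mn²⁺(aq); hence Q = [Mn²⁺(aq)] / [Pd²⁺(aq)] = 663 (log Q = 2.822).
Applying E = E° − (RT ln10/nF)·log Q gives +2.10 − (0.0591/2)(2.822) = +2.017 V.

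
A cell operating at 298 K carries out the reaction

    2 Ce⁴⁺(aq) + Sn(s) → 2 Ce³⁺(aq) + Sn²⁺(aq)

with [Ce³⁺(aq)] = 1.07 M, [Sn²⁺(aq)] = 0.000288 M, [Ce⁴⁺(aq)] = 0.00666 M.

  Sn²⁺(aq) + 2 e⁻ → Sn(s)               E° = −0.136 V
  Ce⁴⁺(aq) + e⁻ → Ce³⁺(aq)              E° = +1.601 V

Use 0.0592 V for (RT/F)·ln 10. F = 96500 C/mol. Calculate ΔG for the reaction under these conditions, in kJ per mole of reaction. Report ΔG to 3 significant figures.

With Ce⁴⁺/Ce³⁺ reduced at the cathode, E°cell = +1.601 − (−0.136) = +1.737 V and n = 2.
Q = ([Ce³⁺(aq)]^2·[Sn²⁺(aq)]) / [Ce⁴⁺(aq)]^2 = 7.43, so log Q = 0.871 and E = +1.737 − (0.0592/2)(0.871) = +1.7112 V.
Finally ΔG = −nFE = −(2)(96500 C/mol)(+1.7112 V) = −330 kJ/mol.

−330 kJ/mol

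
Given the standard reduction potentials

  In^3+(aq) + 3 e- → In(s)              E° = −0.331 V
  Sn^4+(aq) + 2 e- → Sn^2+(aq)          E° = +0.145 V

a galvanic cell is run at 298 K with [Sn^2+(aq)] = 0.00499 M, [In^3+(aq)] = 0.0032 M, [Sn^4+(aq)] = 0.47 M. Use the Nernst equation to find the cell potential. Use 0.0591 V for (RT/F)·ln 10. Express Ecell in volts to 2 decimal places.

Since E°(Sn⁴⁺/Sn²⁺) > E°(In³⁺/In), Sn⁴⁺/Sn²⁺ serves as the cathode.
The standard potential is +0.145 − (−0.331) = +0.476 V and the balanced reaction transfers n = 6 electrons.
The balanced reaction is 3 Sn^4+(aq) + 2 In(s) → 3 Sn^2+(aq) + 2 In^3+(aq), so Q = ([Sn^2+(aq)]^3·[In^3+(aq)]^2) / [Sn^4+(aq)]^3 = 1.23×10^−11 and log Q = −10.912.
Applying E = E° − (RT ln10/nF)·log Q gives +0.476 − (0.0591/6)(−10.912) = +0.58 V.

+0.58 V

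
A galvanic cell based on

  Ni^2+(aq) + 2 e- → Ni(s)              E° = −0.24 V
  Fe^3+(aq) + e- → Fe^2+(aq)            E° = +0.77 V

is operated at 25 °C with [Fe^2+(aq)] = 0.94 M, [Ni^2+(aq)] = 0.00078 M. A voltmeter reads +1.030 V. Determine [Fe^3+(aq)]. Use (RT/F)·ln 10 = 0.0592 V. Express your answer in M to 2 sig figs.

With Fe³⁺/Fe²⁺ at the cathode and Ni²⁺/Ni at the anode, E°cell = +0.77 − (−0.24) = +1.01 V (n = 2).
Since E = E° − (0.0592/n)·log Q, log Q = n(E° − E)/0.0592 = −0.676.
For 2 Fe^3+(aq) + Ni(s) → 2 Fe^2+(aq) + Ni^2+(aq), the reaction quotient is Q = ([Fe^2+(aq)]^2·[Ni^2+(aq)]) / [Fe^3+(aq)]^2.
Isolating [Fe^3+(aq)] in Q = 10^{−0.676} yields log [Fe^3+(aq)] = −1.243, i.e. 0.057 M.

0.057 M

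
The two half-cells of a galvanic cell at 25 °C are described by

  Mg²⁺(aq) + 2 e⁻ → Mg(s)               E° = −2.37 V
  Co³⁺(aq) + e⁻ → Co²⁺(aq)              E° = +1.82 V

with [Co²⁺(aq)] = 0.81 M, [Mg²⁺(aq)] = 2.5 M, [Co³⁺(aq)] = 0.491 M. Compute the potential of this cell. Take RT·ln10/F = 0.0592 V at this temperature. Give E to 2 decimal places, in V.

The Co³⁺/Co²⁺ couple has the more positive E°, so it is the cathode; Mg²⁺/Mg is the anode.
The standard potential is +1.82 − (−2.37) = +4.19 V and the balanced reaction transfers n = 2 electrons.
For the overall reaction 2 Co³⁺(aq) + Mg(s) → 2 Co²⁺(aq) + Mg²⁺(aq), Q = ([Co²⁺(aq)]^2·[Mg²⁺(aq)]) / [Co³⁺(aq)]^2 = 6.8, giving log Q = 0.833.
Applying E = E° − (RT ln10/nF)·log Q gives +4.19 − (0.0592/2)(0.833) = +4.17 V.

+4.17 V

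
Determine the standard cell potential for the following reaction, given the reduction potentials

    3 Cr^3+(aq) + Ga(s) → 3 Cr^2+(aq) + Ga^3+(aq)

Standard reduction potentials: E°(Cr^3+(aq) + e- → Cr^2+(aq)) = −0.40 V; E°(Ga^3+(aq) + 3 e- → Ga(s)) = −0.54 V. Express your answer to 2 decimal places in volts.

+0.14 V

In the reaction as written, Cr^3+(aq) is reduced (cathode) and Ga^3+(aq) is produced by oxidation at the anode.
E°cell = E°(cathode) − E°(anode) = −0.40 − (−0.54) = +0.14 V.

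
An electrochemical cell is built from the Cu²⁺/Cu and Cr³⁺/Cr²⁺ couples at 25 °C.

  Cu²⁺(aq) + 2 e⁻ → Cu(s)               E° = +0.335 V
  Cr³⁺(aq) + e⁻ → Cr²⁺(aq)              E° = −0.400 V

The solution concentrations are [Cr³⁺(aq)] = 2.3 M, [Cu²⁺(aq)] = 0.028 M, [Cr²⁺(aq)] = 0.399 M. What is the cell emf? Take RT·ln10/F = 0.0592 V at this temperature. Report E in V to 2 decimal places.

+0.64 V

Since E°(Cu²⁺/Cu) > E°(Cr³⁺/Cr²⁺), Cu²⁺/Cu serves as the cathode.
The standard potential is +0.335 − (−0.400) = +0.735 V and the balanced reaction transfers n = 2 electrons.
The balanced reaction is Cu²⁺(aq) + 2 Cr²⁺(aq) → Cu(s) + 2 Cr³⁺(aq), so Q = [Cr³⁺(aq)]^2 / ([Cu²⁺(aq)]·[Cr²⁺(aq)]^2) = 1.19×10^3 and log Q = 3.074.
By the Nernst equation, E = +0.735 − (0.0592/2)·(3.074) = +0.64 V.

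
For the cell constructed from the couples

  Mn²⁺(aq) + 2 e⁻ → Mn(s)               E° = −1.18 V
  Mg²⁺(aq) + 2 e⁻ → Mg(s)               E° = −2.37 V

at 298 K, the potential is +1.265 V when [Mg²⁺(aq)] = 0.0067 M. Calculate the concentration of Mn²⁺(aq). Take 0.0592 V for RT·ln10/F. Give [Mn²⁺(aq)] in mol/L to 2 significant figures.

Mn²⁺/Mn is the cathode (higher E°); E°cell = −1.18 − (−2.37) = +1.19 V with n = 2.
From the Nernst equation, log Q = n(E° − E)/0.0592 = 2·(+1.19 − (+1.265))/0.0592 = −2.534.
The balanced reaction is Mn²⁺(aq) + Mg(s) → Mn(s) + Mg²⁺(aq), so Q = [Mg²⁺(aq)] / [Mn²⁺(aq)].
Substituting the known concentrations and solving, log [Mn²⁺(aq)] = 0.360 and [Mn²⁺(aq)] = 2.3 M.

2.3 M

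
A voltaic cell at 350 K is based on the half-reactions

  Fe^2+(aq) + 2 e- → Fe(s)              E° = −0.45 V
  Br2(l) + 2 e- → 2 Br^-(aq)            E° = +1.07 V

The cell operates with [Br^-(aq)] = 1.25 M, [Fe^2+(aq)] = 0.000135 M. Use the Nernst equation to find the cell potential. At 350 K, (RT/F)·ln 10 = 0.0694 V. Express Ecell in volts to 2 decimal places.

+1.65 V

The Br₂/Br⁻ couple has the more positive E°, so it is the cathode; Fe²⁺/Fe is the anode.
E°cell = E°cat − E°an = +1.07 − (−0.45) = +1.52 V; n = 2.
The balanced reaction is Br2(l) + Fe(s) → 2 Br^-(aq) + Fe^2+(aq), so Q = [Br^-(aq)]^2·[Fe^2+(aq)] = 0.000211 and log Q = −3.676.
E = E° − (0.0694/n)·log Q = +1.52 − (0.0694/2)(−3.676) = +1.65 V.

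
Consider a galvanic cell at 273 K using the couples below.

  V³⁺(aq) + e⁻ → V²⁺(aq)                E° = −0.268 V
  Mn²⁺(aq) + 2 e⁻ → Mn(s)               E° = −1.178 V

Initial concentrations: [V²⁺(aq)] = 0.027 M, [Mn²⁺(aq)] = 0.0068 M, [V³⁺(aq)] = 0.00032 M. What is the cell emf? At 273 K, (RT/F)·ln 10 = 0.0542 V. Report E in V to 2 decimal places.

V³⁺/V²⁺ is reduced (cathode, E° = −0.268 V) and Mn²⁺/Mn is oxidized (anode).
E°cell = −0.268 − (−1.178) = +0.910 V, with n = 2 electrons transferred.
The balanced reaction is 2 V³⁺(aq) + Mn(s) → 2 V²⁺(aq) + Mn²⁺(aq), so Q = ([V²⁺(aq)]^2·[Mn²⁺(aq)]) / [V³⁺(aq)]^2 = 48.4 and log Q = 1.685.
E = E° − (0.0542/n)·log Q = +0.910 − (0.0542/2)(1.685) = +0.86 V.

+0.86 V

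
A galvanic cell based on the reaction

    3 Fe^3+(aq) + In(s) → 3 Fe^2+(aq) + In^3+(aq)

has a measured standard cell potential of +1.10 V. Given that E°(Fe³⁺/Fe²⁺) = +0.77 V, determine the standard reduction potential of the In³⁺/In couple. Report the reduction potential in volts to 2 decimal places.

−0.33 V

In the reaction as written the Fe³⁺/Fe²⁺ couple is reduced (cathode) and In³⁺/In is oxidized (anode), so E°cell = E°(Fe³⁺/Fe²⁺) − E°(In³⁺/In).
E°(In³⁺/In) = E°(cathode) − E°cell = +0.77 − (+1.10) = −0.33 V.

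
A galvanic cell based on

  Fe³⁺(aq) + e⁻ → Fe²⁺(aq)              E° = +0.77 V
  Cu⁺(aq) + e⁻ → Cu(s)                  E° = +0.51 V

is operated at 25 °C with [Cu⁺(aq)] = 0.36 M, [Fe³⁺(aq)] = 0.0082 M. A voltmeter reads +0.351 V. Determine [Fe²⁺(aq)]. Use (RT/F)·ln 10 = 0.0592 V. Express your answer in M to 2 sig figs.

The Fe³⁺/Fe²⁺ couple has the larger reduction potential, so it is the cathode: E°cell = +0.77 − (+0.51) = +0.26 V and n = 1.
Since E = E° − (0.0592/n)·log Q, log Q = n(E° − E)/0.0592 = −1.537.
For Fe³⁺(aq) + Cu(s) → Fe²⁺(aq) + Cu⁺(aq), the reaction quotient is Q = ([Fe²⁺(aq)]·[Cu⁺(aq)]) / [Fe³⁺(aq)].
Isolating [Fe²⁺(aq)] in Q = 10^{−1.537} yields log [Fe²⁺(aq)] = −3.179, i.e. 0.00066 M.

0.00066 M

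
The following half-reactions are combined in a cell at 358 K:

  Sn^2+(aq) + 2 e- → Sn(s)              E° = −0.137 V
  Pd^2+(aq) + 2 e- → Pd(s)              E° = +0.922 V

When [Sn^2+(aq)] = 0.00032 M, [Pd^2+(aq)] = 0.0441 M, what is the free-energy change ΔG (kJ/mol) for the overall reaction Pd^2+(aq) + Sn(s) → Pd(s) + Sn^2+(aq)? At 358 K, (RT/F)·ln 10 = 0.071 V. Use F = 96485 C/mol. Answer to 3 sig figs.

−219 kJ/mol

E°cell = +0.922 − (−0.137) = +1.059 V; the balanced reaction transfers n = 2 electrons.
The reaction quotient is [Sn^2+(aq)] / [Pd^2+(aq)] = 0.00726; by Nernst, E = +1.059 − (0.071/2)(−2.139) = +1.1349 V.
ΔG = −nFE = −(2)(96485)(+1.1349) J/mol = −219 kJ/mol.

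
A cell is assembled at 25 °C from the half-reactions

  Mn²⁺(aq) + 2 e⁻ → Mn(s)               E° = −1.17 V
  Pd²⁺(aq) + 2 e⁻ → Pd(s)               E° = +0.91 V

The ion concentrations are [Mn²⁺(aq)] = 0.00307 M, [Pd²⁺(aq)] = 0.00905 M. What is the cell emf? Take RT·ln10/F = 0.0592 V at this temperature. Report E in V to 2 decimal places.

+2.09 V

Since E°(Pd²⁺/Pd) > E°(Mn²⁺/Mn), Pd²⁺/Pd serves as the cathode.
E°cell = +0.91 − (−1.17) = +2.08 V, with n = 2 electrons transferred.
For the overall reaction Pd²⁺(aq) + Mn(s) → Pd(s) + Mn²⁺(aq), Q = [Mn²⁺(aq)] / [Pd²⁺(aq)] = 0.339, giving log Q = −0.470.
Applying E = E° − (RT ln10/nF)·log Q gives +2.08 − (0.0592/2)(−0.470) = +2.09 V.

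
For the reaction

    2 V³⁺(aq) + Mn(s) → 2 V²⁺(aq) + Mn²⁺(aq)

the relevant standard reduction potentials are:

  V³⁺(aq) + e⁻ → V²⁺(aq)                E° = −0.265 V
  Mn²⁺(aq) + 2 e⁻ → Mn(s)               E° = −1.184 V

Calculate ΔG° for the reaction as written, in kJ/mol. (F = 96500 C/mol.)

In the reaction as written V³⁺(aq) is reduced, so the V³⁺/V²⁺ couple is the cathode and Mn²⁺/Mn is the anode.
E°cell = −0.265 − (−1.184) = +0.919 V; balancing electrons gives n = 2.
ΔG° = −nFE°cell = −(2)(96500)(+0.919) J/mol = −177 kJ/mol.

−177 kJ/mol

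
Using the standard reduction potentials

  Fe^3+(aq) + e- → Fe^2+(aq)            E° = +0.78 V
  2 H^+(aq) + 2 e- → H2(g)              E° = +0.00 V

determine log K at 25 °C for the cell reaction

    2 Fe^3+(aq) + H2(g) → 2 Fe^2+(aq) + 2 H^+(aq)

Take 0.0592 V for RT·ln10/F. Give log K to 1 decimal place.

The Fe³⁺/Fe²⁺ couple is reduced (cathode); E°cell = +0.78 − (+0.00) = +0.78 V with n = 2.
At equilibrium E = 0, so log K = nE°cell / 0.0592 = (2)(+0.78) / 0.0592 = 26.4.

log K = 26.4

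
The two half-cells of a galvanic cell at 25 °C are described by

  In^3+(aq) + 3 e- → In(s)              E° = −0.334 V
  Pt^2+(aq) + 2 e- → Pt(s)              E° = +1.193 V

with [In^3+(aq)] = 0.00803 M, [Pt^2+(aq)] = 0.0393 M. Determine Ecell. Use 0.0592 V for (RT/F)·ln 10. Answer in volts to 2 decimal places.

Pt²⁺/Pt is reduced (cathode, E° = +1.193 V) and In³⁺/In is oxidized (anode).
E°cell = E°cat − E°an = +1.193 − (−0.334) = +1.527 V; n = 6.
Balancing gives 3 Pt^2+(aq) + 2 In(s) → 3 Pt(s) + 2 In^3+(aq); hence Q = [In^3+(aq)]^2 / [Pt^2+(aq)]^3 = 1.06 (log Q = 0.026).
By the Nernst equation, E = +1.527 − (0.0592/6)·(0.026) = +1.53 V.

+1.53 V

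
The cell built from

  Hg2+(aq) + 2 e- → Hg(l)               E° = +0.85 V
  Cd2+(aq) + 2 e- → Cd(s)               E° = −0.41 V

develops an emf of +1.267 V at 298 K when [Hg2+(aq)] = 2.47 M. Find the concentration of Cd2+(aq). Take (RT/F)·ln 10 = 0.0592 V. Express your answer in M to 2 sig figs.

Hg²⁺/Hg is the cathode (higher E°); E°cell = +0.85 − (−0.41) = +1.26 V with n = 2.
From the Nernst equation, log Q = n(E° − E)/0.0592 = 2·(+1.26 − (+1.267))/0.0592 = −0.236.
For Hg2+(aq) + Cd(s) → Hg(l) + Cd2+(aq), the reaction quotient is Q = [Cd2+(aq)] / [Hg2+(aq)].
Solving for the unknown gives log [Cd2+(aq)] = 0.157, so [Cd2+(aq)] ≈ 1.4 M.

1.4 M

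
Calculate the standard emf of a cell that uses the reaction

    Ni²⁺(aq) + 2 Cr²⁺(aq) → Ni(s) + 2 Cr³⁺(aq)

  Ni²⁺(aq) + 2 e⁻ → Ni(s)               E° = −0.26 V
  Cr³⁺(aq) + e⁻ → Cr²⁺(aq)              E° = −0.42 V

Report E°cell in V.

In the reaction as written, Ni²⁺(aq) is reduced (cathode) and Cr³⁺(aq) is produced by oxidation at the anode.
E°cell = E°(cathode) − E°(anode) = −0.26 − (−0.42) = +0.16 V.

+0.16 V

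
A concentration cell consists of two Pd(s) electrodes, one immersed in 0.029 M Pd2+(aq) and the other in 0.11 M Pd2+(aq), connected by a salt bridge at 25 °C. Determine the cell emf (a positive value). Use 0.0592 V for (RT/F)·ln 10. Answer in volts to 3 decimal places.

For a concentration cell E°cell = 0, since both electrodes use the same couple.
The compartment with the higher Pd2+(aq) concentration (0.11 M) acts as the cathode; ions are reduced there and produced at the dilute (0.029 M) anode.
With n = 2, Ecell = −(0.0592/2)·log([dilute]/[conc]) = −(0.0592/2)·log(0.029/0.11) = +0.017 V.

0.017 V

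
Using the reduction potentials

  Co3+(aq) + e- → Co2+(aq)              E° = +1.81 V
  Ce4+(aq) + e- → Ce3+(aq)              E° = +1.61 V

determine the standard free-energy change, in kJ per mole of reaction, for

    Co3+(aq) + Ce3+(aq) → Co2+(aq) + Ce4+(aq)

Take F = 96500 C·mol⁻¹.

In the reaction as written Co3+(aq) is reduced, so the Co³⁺/Co²⁺ couple is the cathode and Ce⁴⁺/Ce³⁺ is the anode.
E°cell = +1.81 − (+1.61) = +0.20 V; balancing electrons gives n = 1.
ΔG° = −nFE°cell = −(1)(96500)(+0.20) J/mol = −19.3 kJ/mol.

−19.3 kJ/mol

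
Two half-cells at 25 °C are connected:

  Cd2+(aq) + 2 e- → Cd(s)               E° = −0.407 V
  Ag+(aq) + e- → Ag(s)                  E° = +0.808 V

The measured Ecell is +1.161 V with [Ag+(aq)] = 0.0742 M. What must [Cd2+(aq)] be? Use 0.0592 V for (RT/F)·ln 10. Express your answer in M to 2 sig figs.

With Ag⁺/Ag at the cathode and Cd²⁺/Cd at the anode, E°cell = +0.808 − (−0.407) = +1.215 V (n = 2).
Since E = E° − (0.0592/n)·log Q, log Q = n(E° − E)/0.0592 = 1.824.
Balancing electrons gives 2 Ag+(aq) + Cd(s) → 2 Ag(s) + Cd2+(aq); thus Q = [Cd2+(aq)] / [Ag+(aq)]^2.
Isolating [Cd2+(aq)] in Q = 10^{1.824} yields log [Cd2+(aq)] = −0.435, i.e. 0.37 M.

0.37 M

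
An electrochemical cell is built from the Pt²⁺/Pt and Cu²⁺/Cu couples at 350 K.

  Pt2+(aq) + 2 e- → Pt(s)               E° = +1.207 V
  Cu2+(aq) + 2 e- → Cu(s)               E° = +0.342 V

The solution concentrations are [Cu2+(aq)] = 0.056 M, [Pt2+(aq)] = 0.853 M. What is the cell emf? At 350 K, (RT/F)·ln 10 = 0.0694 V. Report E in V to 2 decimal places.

The Pt²⁺/Pt couple has the more positive E°, so it is the cathode; Cu²⁺/Cu is the anode.
E°cell = +1.207 − (+0.342) = +0.865 V, with n = 2 electrons transferred.
For the overall reaction Pt2+(aq) + Cu(s) → Pt(s) + Cu2+(aq), Q = [Cu2+(aq)] / [Pt2+(aq)] = 0.0657, giving log Q = −1.183.
Applying E = E° − (RT ln10/nF)·log Q gives +0.865 − (0.0694/2)(−1.183) = +0.91 V.

+0.91 V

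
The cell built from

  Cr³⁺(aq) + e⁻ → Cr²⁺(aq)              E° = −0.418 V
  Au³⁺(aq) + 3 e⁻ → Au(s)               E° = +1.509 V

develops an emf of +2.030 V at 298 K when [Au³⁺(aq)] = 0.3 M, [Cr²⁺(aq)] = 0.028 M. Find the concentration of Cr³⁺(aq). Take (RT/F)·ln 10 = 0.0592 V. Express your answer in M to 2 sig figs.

Au³⁺/Au is the cathode (higher E°); E°cell = +1.509 − (−0.418) = +1.927 V with n = 3.
From the Nernst equation, log Q = n(E° − E)/0.0592 = 3·(+1.927 − (+2.030))/0.0592 = −5.220.
For Au³⁺(aq) + 3 Cr²⁺(aq) → Au(s) + 3 Cr³⁺(aq), the reaction quotient is Q = [Cr³⁺(aq)]^3 / ([Au³⁺(aq)]·[Cr²⁺(aq)]^3).
Substituting the known concentrations and solving, log [Cr³⁺(aq)] = −3.467 and [Cr³⁺(aq)] = 0.00034 M.

0.00034 M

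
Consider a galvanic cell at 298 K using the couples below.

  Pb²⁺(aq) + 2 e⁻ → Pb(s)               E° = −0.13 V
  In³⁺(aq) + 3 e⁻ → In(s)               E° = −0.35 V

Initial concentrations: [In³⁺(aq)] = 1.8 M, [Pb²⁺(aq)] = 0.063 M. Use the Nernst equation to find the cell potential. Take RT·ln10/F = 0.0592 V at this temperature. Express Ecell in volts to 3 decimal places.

The Pb²⁺/Pb couple has the more positive E°, so it is the cathode; In³⁺/In is the anode.
E°cell = E°cat − E°an = −0.13 − (−0.35) = +0.22 V; n = 6.
Balancing gives 3 Pb²⁺(aq) + 2 In(s) → 3 Pb(s) + 2 In³⁺(aq); hence Q = [In³⁺(aq)]^2 / [Pb²⁺(aq)]^3 = 1.3×10^4 (log Q = 4.113).
By the Nernst equation, E = +0.22 − (0.0592/6)·(4.113) = +0.179 V.

+0.179 V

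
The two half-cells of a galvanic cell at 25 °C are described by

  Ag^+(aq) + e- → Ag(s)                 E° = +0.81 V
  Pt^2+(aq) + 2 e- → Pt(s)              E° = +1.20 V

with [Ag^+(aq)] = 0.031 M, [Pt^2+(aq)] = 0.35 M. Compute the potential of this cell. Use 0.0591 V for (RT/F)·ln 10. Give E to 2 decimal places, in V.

Pt²⁺/Pt is reduced (cathode, E° = +1.20 V) and Ag⁺/Ag is oxidized (anode).
E°cell = E°cat − E°an = +1.20 − (+0.81) = +0.39 V; n = 2.
For the overall reaction Pt^2+(aq) + 2 Ag(s) → Pt(s) + 2 Ag^+(aq), Q = [Ag^+(aq)]^2 / [Pt^2+(aq)] = 0.00275, giving log Q = −2.561.
Applying E = E° − (RT ln10/nF)·log Q gives +0.39 − (0.0591/2)(−2.561) = +0.47 V.

+0.47 V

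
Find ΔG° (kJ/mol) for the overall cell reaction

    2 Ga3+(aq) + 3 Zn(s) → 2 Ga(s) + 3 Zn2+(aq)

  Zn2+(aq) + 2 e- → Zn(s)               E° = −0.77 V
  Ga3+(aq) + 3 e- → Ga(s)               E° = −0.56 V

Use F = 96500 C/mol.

−122 kJ/mol

In the reaction as written Ga3+(aq) is reduced, so the Ga³⁺/Ga couple is the cathode and Zn²⁺/Zn is the anode.
E°cell = −0.56 − (−0.77) = +0.21 V; balancing electrons gives n = 6.
ΔG° = −nFE°cell = −(6)(96500)(+0.21) J/mol = −122 kJ/mol.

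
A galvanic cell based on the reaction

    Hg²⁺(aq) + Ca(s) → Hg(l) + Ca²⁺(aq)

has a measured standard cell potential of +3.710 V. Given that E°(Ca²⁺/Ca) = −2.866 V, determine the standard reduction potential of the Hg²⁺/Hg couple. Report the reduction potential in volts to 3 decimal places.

+0.844 V

In the reaction as written the Hg²⁺/Hg couple is reduced (cathode) and Ca²⁺/Ca is oxidized (anode), so E°cell = E°(Hg²⁺/Hg) − E°(Ca²⁺/Ca).
E°(Hg²⁺/Hg) = E°cell + E°(anode) = +3.710 + (−2.866) = +0.844 V.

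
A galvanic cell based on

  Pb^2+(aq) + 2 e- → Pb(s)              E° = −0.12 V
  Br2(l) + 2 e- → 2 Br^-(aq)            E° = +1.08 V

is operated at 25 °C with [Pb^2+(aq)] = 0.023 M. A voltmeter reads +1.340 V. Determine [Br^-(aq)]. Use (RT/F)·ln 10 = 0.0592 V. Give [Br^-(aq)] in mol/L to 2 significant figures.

0.028 M

Br₂/Br⁻ is the cathode (higher E°); E°cell = +1.08 − (−0.12) = +1.20 V with n = 2.
Since E = E° − (0.0592/n)·log Q, log Q = n(E° − E)/0.0592 = −4.730.
For Br2(l) + Pb(s) → 2 Br^-(aq) + Pb^2+(aq), the reaction quotient is Q = [Br^-(aq)]^2·[Pb^2+(aq)].
Isolating [Br^-(aq)] in Q = 10^{−4.730} yields log [Br^-(aq)] = −1.546, i.e. 0.028 M.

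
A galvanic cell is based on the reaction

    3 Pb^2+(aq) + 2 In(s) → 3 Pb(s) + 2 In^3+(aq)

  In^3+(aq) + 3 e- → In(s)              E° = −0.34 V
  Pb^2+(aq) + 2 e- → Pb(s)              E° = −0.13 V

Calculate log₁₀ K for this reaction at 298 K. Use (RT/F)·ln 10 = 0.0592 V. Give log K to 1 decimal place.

log K = 21.3

The Pb²⁺/Pb couple is reduced (cathode); E°cell = −0.13 − (−0.34) = +0.21 V with n = 6.
At equilibrium E = 0, so log K = nE°cell / 0.0592 = (6)(+0.21) / 0.0592 = 21.3.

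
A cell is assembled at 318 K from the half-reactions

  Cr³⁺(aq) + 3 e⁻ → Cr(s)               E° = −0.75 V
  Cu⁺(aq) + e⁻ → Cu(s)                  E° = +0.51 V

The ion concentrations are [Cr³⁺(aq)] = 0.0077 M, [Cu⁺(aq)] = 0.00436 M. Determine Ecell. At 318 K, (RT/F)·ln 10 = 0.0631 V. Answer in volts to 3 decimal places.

The Cu⁺/Cu couple has the more positive E°, so it is the cathode; Cr³⁺/Cr is the anode.
E°cell = +0.51 − (−0.75) = +1.26 V, with n = 3 electrons transferred.
The balanced reaction is 3 Cu⁺(aq) + Cr(s) → 3 Cu(s) + Cr³⁺(aq), so Q = [Cr³⁺(aq)] / [Cu⁺(aq)]^3 = 9.29×10^4 and log Q = 4.968.
Applying E = E° − (RT ln10/nF)·log Q gives +1.26 − (0.0631/3)(4.968) = +1.156 V.

+1.156 V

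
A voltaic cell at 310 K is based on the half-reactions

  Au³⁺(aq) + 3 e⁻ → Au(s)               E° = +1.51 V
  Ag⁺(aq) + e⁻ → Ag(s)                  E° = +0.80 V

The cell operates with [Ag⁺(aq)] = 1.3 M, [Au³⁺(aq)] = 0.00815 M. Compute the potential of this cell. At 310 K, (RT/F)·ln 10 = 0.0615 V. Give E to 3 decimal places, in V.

+0.660 V

Au³⁺/Au is reduced (cathode, E° = +1.51 V) and Ag⁺/Ag is oxidized (anode).
E°cell = E°cat − E°an = +1.51 − (+0.80) = +0.71 V; n = 3.
Balancing gives Au³⁺(aq) + 3 Ag(s) → Au(s) + 3 Ag⁺(aq); hence Q = [Ag⁺(aq)]^3 / [Au³⁺(aq)] = 270 (log Q = 2.431).
Applying E = E° − (RT ln10/nF)·log Q gives +0.71 − (0.0615/3)(2.431) = +0.660 V.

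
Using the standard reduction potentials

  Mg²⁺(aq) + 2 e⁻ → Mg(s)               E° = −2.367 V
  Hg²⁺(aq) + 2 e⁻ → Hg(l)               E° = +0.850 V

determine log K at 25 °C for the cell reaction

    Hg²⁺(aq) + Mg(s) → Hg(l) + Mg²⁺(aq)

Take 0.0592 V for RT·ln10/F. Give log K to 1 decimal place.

The Hg²⁺/Hg couple is reduced (cathode); E°cell = +0.850 − (−2.367) = +3.217 V with n = 2.
At equilibrium E = 0, so log K = nE°cell / 0.0592 = (2)(+3.217) / 0.0592 = 108.7.

log K = 108.7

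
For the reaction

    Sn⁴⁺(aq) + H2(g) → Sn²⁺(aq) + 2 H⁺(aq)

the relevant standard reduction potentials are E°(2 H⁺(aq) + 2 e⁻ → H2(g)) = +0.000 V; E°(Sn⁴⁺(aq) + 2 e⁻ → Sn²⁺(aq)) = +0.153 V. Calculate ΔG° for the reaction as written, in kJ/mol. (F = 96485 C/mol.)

−29.5 kJ/mol

In the reaction as written Sn⁴⁺(aq) is reduced, so the Sn⁴⁺/Sn²⁺ couple is the cathode and 2H⁺/H₂ is the anode.
E°cell = +0.153 − (+0.000) = +0.153 V; balancing electrons gives n = 2.
ΔG° = −nFE°cell = −(2)(96485)(+0.153) J/mol = −29.5 kJ/mol.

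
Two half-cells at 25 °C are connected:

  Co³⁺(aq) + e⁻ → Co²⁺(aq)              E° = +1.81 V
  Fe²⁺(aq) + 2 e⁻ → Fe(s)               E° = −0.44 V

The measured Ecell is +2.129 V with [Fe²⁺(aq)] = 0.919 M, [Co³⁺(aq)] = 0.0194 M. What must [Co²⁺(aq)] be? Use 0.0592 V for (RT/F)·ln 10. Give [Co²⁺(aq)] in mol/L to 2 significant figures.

The Co³⁺/Co²⁺ couple has the larger reduction potential, so it is the cathode: E°cell = +1.81 − (−0.44) = +2.25 V and n = 2.
Rearranging E = E° − (0.0592/n)·log Q gives log Q = 2(+2.25 − (+2.129))/0.0592 = 4.088.
For 2 Co³⁺(aq) + Fe(s) → 2 Co²⁺(aq) + Fe²⁺(aq), the reaction quotient is Q = ([Co²⁺(aq)]^2·[Fe²⁺(aq)]) / [Co³⁺(aq)]^2.
Substituting the known concentrations and solving, log [Co²⁺(aq)] = 0.350 and [Co²⁺(aq)] = 2.2 M.

2.2 M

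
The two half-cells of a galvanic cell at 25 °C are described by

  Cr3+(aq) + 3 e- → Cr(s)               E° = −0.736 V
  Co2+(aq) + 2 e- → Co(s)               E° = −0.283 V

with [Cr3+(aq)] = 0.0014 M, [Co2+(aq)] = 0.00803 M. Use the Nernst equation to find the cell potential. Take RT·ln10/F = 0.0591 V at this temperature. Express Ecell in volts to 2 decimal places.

+0.45 V

The Co²⁺/Co couple has the more positive E°, so it is the cathode; Cr³⁺/Cr is the anode.
E°cell = E°cat − E°an = −0.283 − (−0.736) = +0.453 V; n = 6.
For the overall reaction 3 Co2+(aq) + 2 Cr(s) → 3 Co(s) + 2 Cr3+(aq), Q = [Cr3+(aq)]^2 / [Co2+(aq)]^3 = 3.79, giving log Q = 0.578.
Applying E = E° − (RT ln10/nF)·log Q gives +0.453 − (0.0591/6)(0.578) = +0.45 V.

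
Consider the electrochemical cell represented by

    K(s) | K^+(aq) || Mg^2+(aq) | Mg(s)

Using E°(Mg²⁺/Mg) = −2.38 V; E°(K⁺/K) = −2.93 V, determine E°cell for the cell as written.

+0.55 V

By convention the left-hand electrode in cell notation is the anode (oxidation) and the right-hand electrode is the cathode (reduction).
E°cell = E°(right) − E°(left) = −2.38 − (−2.93) = +0.55 V.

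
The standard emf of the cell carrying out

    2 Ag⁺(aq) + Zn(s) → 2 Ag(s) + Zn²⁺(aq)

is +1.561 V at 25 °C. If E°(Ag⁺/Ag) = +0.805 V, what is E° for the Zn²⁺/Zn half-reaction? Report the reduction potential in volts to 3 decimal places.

In the reaction as written the Ag⁺/Ag couple is reduced (cathode) and Zn²⁺/Zn is oxidized (anode), so E°cell = E°(Ag⁺/Ag) − E°(Zn²⁺/Zn).
E°(Zn²⁺/Zn) = E°(cathode) − E°cell = +0.805 − (+1.561) = −0.756 V.

−0.756 V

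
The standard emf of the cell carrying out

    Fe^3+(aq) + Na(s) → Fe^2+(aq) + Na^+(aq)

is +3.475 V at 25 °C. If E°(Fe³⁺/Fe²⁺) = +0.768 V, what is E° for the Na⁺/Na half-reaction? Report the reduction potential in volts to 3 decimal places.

In the reaction as written the Fe³⁺/Fe²⁺ couple is reduced (cathode) and Na⁺/Na is oxidized (anode), so E°cell = E°(Fe³⁺/Fe²⁺) − E°(Na⁺/Na).
E°(Na⁺/Na) = E°(cathode) − E°cell = +0.768 − (+3.475) = −2.707 V.

−2.707 V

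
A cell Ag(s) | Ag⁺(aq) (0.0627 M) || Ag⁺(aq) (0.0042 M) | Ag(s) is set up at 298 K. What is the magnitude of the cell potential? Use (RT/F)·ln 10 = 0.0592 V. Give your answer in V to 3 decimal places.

0.070 V

For a concentration cell E°cell = 0, since both electrodes use the same couple.
The compartment with the higher Ag⁺(aq) concentration (0.0627 M) acts as the cathode; ions are reduced there and produced at the dilute (0.0042 M) anode.
With n = 1, Ecell = −(0.0592/1)·log([dilute]/[conc]) = −(0.0592/1)·log(0.0042/0.0627) = +0.070 V.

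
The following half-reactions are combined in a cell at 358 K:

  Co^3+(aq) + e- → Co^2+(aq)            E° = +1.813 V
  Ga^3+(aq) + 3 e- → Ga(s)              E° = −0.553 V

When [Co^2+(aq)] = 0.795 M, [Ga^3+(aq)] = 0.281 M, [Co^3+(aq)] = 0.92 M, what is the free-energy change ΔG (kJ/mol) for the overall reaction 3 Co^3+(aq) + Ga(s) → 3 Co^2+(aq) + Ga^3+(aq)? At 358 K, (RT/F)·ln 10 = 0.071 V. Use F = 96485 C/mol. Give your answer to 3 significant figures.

With Co³⁺/Co²⁺ reduced at the cathode, E°cell = +1.813 − (−0.553) = +2.366 V and n = 3.
Q = ([Co^2+(aq)]^3·[Ga^3+(aq)]) / [Co^3+(aq)]^3 = 0.181, so log Q = −0.742 and E = +2.366 − (0.071/3)(−0.742) = +2.3836 V.
Then ΔG = −nFE = −3 × 96485 × +2.3836 J/mol = −690 kJ/mol.

−690 kJ/mol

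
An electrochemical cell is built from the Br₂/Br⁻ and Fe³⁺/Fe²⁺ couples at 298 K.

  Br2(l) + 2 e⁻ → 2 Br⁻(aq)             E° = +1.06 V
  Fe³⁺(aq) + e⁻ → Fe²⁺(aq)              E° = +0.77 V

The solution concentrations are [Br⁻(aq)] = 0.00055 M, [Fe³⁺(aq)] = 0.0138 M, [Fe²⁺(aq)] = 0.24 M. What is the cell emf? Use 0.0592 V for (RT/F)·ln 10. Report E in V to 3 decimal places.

+0.556 V

Br₂/Br⁻ is reduced (cathode, E° = +1.06 V) and Fe³⁺/Fe²⁺ is oxidized (anode).
E°cell = +1.06 − (+0.77) = +0.29 V, with n = 2 electrons transferred.
For the overall reaction Br2(l) + 2 Fe²⁺(aq) → 2 Br⁻(aq) + 2 Fe³⁺(aq), Q = ([Br⁻(aq)]^2·[Fe³⁺(aq)]^2) / [Fe²⁺(aq)]^2 = 1×10^−9, giving log Q = −9.000.
E = E° − (0.0592/n)·log Q = +0.29 − (0.0592/2)(−9.000) = +0.556 V.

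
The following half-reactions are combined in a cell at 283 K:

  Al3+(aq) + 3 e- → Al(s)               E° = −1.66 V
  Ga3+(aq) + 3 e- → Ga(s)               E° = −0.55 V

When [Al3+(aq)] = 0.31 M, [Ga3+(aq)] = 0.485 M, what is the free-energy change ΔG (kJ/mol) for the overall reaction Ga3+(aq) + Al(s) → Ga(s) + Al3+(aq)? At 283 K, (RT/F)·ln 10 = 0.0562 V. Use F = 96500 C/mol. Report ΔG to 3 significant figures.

−322 kJ/mol

E°cell = −0.55 − (−1.66) = +1.11 V; the balanced reaction transfers n = 3 electrons.
Here Q = [Al3+(aq)] / [Ga3+(aq)] = 0.639 (log Q = −0.194), giving E = +1.11 − (0.0562/3)·(−0.194) = +1.1136 V.
Finally ΔG = −nFE = −(3)(96500 C/mol)(+1.1136 V) = −322 kJ/mol.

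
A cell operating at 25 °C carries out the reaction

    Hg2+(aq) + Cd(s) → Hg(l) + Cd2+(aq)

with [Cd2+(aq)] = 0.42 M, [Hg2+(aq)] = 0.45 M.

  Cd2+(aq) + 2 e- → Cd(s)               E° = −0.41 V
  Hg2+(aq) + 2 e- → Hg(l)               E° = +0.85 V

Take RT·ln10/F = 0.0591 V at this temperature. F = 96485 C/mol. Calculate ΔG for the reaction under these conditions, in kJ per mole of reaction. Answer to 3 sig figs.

E°cell = +0.85 − (−0.41) = +1.26 V; the balanced reaction transfers n = 2 electrons.
Q = [Cd2+(aq)] / [Hg2+(aq)] = 0.933, so log Q = −0.030 and E = +1.26 − (0.0591/2)(−0.030) = +1.2609 V.
Finally ΔG = −nFE = −(2)(96485 C/mol)(+1.2609 V) = −243 kJ/mol.

−243 kJ/mol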